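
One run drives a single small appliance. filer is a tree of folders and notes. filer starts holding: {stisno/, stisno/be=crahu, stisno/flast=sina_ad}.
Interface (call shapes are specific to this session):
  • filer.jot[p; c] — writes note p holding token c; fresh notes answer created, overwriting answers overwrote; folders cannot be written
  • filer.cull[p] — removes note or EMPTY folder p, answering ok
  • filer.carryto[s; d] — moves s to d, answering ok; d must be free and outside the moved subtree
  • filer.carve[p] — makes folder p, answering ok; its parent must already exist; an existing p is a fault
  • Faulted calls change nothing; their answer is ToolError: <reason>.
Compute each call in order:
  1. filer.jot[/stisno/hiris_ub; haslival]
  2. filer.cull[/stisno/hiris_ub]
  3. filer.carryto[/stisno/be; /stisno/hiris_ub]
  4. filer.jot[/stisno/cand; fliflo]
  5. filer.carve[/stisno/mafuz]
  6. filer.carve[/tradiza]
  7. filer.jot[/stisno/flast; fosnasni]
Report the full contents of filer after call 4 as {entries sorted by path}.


Answer: {stisno/, stisno/cand=fliflo, stisno/flast=sina_ad, stisno/hiris_ub=crahu}

Derivation:
% jot(p→/stisno/hiris_ub, c→haslival) ~> created
% cull(p→/stisno/hiris_ub) ~> ok
% carryto(s→/stisno/be, d→/stisno/hiris_ub) ~> ok
% jot(p→/stisno/cand, c→fliflo) ~> created
% carve(p→/stisno/mafuz) ~> ok
% carve(p→/tradiza) ~> ok
% jot(p→/stisno/flast, c→fosnasni) ~> overwrote


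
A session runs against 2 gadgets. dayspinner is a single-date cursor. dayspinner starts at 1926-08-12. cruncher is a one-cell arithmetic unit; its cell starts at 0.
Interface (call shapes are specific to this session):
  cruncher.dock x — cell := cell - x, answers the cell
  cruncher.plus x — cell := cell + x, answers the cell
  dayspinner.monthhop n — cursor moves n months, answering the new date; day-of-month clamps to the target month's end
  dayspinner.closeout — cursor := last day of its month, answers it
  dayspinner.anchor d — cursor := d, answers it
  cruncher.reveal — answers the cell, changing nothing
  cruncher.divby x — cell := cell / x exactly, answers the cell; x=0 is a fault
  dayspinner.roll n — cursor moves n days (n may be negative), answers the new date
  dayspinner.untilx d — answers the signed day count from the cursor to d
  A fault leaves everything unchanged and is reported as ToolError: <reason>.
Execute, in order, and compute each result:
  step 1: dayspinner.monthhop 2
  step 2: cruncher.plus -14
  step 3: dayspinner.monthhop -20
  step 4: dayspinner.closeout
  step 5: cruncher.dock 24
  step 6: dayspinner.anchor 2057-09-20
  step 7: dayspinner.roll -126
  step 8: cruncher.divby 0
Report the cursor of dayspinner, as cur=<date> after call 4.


Do: dayspinner.monthhop[n='2']
See: 1926-10-12
Do: cruncher.plus[x='-14']
See: -14
Do: dayspinner.monthhop[n='-20']
See: 1925-02-12
Do: dayspinner.closeout[]
See: 1925-02-28
Do: cruncher.dock[x='24']
See: -38
Do: dayspinner.anchor[d='2057-09-20']
See: 2057-09-20
Do: dayspinner.roll[n='-126']
See: 2057-05-17
Do: cruncher.divby[x='0']
See: ToolError: division by zero

Answer: cur=1925-02-28


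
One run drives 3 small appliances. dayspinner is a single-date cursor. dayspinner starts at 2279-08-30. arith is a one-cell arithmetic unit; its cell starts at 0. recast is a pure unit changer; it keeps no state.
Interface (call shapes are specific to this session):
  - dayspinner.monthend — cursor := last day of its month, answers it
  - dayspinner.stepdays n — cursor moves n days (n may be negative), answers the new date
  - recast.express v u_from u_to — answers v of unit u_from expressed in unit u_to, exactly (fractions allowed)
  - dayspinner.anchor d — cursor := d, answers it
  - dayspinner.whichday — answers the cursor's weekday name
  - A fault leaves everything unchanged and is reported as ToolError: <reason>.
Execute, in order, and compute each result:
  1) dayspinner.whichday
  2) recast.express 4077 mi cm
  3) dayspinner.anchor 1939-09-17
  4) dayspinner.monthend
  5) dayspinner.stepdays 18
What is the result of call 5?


# dayspinner.whichday() -> Saturday
# recast.express(v='4077', u_from='mi', u_to='cm') -> 3280647744/5
# dayspinner.anchor(d='1939-09-17') -> 1939-09-17
# dayspinner.monthend() -> 1939-09-30
# dayspinner.stepdays(n='18') -> 1939-10-18

Answer: 1939-10-18


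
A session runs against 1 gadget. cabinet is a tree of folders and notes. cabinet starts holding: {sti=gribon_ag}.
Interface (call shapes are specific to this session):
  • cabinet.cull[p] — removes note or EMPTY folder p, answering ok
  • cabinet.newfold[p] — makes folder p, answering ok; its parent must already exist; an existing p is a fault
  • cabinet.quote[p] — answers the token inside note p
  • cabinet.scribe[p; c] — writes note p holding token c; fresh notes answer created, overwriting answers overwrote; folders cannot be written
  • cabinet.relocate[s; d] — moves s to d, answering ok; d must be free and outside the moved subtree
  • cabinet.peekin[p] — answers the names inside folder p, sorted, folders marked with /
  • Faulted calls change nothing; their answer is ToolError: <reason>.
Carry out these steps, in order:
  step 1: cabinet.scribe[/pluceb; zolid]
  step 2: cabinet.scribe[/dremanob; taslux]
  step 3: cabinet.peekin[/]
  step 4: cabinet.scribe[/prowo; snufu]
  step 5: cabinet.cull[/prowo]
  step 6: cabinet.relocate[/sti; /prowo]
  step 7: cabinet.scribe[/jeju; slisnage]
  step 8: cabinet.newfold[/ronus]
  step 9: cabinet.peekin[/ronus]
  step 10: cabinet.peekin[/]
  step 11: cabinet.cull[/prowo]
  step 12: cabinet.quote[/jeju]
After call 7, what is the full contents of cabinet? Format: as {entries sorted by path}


-- 1. cabinet.scribe(p: /pluceb, c: zolid) -> created
-- 2. cabinet.scribe(p: /dremanob, c: taslux) -> created
-- 3. cabinet.peekin(p: /) -> [dremanob, pluceb, sti]
-- 4. cabinet.scribe(p: /prowo, c: snufu) -> created
-- 5. cabinet.cull(p: /prowo) -> ok
-- 6. cabinet.relocate(s: /sti, d: /prowo) -> ok
-- 7. cabinet.scribe(p: /jeju, c: slisnage) -> created
-- 8. cabinet.newfold(p: /ronus) -> ok
-- 9. cabinet.peekin(p: /ronus) -> []
-- 10. cabinet.peekin(p: /) -> [dremanob, jeju, pluceb, prowo, ronus/]
-- 11. cabinet.cull(p: /prowo) -> ok
-- 12. cabinet.quote(p: /jeju) -> slisnage

Answer: {dremanob=taslux, jeju=slisnage, pluceb=zolid, prowo=gribon_ag}


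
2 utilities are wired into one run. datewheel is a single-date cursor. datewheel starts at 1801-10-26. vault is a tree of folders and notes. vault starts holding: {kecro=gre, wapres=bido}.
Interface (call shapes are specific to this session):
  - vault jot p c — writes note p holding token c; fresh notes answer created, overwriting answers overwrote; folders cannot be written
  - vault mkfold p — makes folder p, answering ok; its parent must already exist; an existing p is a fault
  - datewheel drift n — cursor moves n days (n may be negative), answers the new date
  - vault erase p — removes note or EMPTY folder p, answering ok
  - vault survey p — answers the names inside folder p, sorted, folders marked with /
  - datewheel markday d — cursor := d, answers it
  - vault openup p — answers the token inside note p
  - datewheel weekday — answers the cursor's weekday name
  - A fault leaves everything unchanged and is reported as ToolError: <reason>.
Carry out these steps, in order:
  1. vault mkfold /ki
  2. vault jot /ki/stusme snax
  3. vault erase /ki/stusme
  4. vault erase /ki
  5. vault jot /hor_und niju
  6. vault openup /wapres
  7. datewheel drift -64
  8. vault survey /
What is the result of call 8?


Then vault mkfold on p=/ki, and observe ok.
Now I run vault jot on p=/ki/stusme, c=snax, which returns created.
Calling vault erase on p=/ki/stusme, giving ok.
Calling vault erase on p=/ki, yielding ok.
Calling vault jot on p=/hor_und, c=niju, which returns created.
I run vault openup on p=/wapres, giving bido.
I use datewheel drift on n=-64, — result: 1801-08-23.
Then vault survey on p=/: [hor_und, kecro, wapres].

Answer: [hor_und, kecro, wapres]


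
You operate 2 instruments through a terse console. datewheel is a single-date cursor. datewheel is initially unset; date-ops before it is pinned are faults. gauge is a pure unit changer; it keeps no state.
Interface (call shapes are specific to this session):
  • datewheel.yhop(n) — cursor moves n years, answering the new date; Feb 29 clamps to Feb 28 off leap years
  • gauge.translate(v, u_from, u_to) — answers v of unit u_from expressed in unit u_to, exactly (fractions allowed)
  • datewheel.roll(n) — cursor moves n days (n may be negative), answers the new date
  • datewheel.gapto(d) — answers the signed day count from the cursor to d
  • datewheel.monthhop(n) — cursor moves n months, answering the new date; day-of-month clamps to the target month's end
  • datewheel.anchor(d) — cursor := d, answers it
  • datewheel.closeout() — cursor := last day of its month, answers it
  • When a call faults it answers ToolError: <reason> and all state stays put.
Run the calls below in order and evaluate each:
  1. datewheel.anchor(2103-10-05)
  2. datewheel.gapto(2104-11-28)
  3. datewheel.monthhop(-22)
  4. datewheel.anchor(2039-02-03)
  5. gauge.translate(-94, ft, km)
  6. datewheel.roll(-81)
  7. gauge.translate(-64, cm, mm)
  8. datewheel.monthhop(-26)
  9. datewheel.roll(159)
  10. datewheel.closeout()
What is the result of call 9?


> anchor d: 2103-10-05
= 2103-10-05
> gapto d: 2104-11-28
= 420
> monthhop n: -22
= 2101-12-05
> anchor d: 2039-02-03
= 2039-02-03
> translate v: -94 u_from: ft u_to: km
= -17907/625000
> roll n: -81
= 2038-11-14
> translate v: -64 u_from: cm u_to: mm
= -640
> monthhop n: -26
= 2036-09-14
> roll n: 159
= 2037-02-20
> closeout
= 2037-02-28

Answer: 2037-02-20


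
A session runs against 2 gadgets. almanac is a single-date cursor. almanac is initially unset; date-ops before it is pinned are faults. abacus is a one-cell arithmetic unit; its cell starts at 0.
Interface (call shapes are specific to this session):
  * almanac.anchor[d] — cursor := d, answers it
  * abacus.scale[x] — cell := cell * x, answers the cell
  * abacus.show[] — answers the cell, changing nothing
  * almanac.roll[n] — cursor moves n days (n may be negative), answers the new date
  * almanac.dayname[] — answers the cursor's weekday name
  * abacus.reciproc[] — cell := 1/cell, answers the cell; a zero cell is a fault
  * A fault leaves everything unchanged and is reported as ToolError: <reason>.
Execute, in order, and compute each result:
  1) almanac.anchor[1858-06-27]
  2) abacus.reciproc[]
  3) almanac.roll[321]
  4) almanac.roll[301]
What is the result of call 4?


~$ almanac.anchor 1858-06-27
:: 1858-06-27
~$ abacus.reciproc
:: ToolError: reciprocal of zero
~$ almanac.roll 321
:: 1859-05-14
~$ almanac.roll 301
:: 1860-03-10

Answer: 1860-03-10


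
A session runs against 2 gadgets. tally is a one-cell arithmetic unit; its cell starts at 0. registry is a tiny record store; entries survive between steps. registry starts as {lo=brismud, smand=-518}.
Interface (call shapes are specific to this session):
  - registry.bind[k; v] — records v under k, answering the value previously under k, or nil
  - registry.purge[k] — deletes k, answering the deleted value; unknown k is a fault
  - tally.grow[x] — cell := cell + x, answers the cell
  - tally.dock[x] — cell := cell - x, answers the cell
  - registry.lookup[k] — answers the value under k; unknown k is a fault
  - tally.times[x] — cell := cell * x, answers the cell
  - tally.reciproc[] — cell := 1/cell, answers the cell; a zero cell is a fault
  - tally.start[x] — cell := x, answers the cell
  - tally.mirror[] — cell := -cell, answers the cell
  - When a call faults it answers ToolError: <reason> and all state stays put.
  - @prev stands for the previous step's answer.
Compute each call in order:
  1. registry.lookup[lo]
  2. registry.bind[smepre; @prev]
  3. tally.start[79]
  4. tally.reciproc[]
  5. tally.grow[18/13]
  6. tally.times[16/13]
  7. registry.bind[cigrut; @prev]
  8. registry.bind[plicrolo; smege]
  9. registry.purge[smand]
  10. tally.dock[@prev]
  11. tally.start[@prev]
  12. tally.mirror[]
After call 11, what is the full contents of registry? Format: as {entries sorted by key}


Act: registry.lookup[k=lo]
Obs: brismud
Act: registry.bind[k=smepre; v=@prev]
Obs: nil
Act: tally.start[x=79]
Obs: 79
Act: tally.reciproc[]
Obs: 1/79
Act: tally.grow[x=18/13]
Obs: 1435/1027
Act: tally.times[x=16/13]
Obs: 22960/13351
Act: registry.bind[k=cigrut; v=@prev]
Obs: nil
Act: registry.bind[k=plicrolo; v=smege]
Obs: nil
Act: registry.purge[k=smand]
Obs: -518
Act: tally.dock[x=@prev]
Obs: 6938778/13351
Act: tally.start[x=@prev]
Obs: 6938778/13351
Act: tally.mirror[]
Obs: -6938778/13351

Answer: {cigrut=22960/13351, lo=brismud, plicrolo=smege, smepre=brismud}


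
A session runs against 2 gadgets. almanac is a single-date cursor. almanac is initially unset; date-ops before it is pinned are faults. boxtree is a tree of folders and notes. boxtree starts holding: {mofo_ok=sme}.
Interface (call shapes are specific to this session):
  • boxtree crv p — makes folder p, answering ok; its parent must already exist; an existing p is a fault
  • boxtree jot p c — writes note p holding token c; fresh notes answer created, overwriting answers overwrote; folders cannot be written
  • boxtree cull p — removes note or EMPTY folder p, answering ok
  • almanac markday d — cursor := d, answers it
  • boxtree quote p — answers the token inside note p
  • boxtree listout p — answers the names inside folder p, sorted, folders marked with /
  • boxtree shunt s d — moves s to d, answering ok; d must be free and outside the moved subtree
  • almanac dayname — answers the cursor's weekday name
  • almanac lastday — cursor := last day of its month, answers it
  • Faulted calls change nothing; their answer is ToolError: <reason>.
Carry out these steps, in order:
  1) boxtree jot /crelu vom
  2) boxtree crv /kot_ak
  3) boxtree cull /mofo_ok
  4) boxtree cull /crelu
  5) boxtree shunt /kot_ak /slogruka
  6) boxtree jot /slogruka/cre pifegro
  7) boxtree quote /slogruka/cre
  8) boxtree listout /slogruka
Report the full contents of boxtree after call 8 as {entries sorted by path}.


Act: boxtree jot[p→/crelu; c→vom]
Obs: created
Act: boxtree crv[p→/kot_ak]
Obs: ok
Act: boxtree cull[p→/mofo_ok]
Obs: ok
Act: boxtree cull[p→/crelu]
Obs: ok
Act: boxtree shunt[s→/kot_ak; d→/slogruka]
Obs: ok
Act: boxtree jot[p→/slogruka/cre; c→pifegro]
Obs: created
Act: boxtree quote[p→/slogruka/cre]
Obs: pifegro
Act: boxtree listout[p→/slogruka]
Obs: [cre]

Answer: {slogruka/, slogruka/cre=pifegro}


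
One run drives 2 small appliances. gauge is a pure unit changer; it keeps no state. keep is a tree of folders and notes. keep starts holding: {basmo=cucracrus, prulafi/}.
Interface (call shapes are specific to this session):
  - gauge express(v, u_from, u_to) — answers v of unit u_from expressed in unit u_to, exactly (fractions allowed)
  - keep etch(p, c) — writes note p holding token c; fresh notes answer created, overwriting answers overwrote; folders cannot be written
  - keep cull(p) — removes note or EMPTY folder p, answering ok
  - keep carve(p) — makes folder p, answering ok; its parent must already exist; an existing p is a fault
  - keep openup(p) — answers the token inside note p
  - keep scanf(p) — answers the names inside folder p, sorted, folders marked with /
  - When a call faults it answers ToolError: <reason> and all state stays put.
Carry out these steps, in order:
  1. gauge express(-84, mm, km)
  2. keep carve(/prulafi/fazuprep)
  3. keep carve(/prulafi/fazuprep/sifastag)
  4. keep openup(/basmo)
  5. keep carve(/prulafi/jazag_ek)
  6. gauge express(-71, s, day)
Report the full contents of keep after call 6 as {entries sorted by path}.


Answer: {basmo=cucracrus, prulafi/, prulafi/fazuprep/, prulafi/fazuprep/sifastag/, prulafi/jazag_ek/}

Derivation:
>>> gauge express -84 mm km
= -21/250000
>>> keep carve /prulafi/fazuprep
= ok
>>> keep carve /prulafi/fazuprep/sifastag
= ok
>>> keep openup /basmo
= cucracrus
>>> keep carve /prulafi/jazag_ek
= ok
>>> gauge express -71 s day
= -71/86400


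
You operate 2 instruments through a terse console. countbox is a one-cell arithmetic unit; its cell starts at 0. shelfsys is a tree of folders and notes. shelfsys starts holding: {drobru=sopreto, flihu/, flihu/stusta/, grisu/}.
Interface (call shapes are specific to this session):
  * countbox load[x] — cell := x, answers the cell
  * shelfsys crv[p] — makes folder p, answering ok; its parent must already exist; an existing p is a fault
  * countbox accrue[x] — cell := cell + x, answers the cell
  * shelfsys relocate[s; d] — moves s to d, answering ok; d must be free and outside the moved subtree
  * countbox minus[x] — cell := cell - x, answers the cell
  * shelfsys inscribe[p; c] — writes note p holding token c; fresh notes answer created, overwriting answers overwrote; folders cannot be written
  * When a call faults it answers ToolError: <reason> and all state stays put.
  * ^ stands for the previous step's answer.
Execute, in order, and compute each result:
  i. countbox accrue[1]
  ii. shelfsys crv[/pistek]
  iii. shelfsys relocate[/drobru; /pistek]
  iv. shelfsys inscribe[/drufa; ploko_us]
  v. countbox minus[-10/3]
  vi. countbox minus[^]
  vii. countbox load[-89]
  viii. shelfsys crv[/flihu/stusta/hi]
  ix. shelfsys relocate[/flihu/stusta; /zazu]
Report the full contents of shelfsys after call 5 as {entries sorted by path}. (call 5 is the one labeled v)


Answer: {drobru=sopreto, drufa=ploko_us, flihu/, flihu/stusta/, grisu/, pistek/}

Derivation:
I try countbox accrue with x→1, and observe 1.
Invoking shelfsys crv with p→/pistek, which returns ok.
I use shelfsys relocate with s→/drobru, d→/pistek, and observe ToolError: exists.
Calling shelfsys inscribe with p→/drufa, c→ploko_us, giving created.
Calling countbox minus with x→-10/3, giving 13/3.
Using countbox minus with x→^, and get 0.
I use countbox load with x→-89, and observe -89.
Now I run shelfsys crv with p→/flihu/stusta/hi, yielding ok.
I use shelfsys relocate with s→/flihu/stusta, d→/zazu, → ok.


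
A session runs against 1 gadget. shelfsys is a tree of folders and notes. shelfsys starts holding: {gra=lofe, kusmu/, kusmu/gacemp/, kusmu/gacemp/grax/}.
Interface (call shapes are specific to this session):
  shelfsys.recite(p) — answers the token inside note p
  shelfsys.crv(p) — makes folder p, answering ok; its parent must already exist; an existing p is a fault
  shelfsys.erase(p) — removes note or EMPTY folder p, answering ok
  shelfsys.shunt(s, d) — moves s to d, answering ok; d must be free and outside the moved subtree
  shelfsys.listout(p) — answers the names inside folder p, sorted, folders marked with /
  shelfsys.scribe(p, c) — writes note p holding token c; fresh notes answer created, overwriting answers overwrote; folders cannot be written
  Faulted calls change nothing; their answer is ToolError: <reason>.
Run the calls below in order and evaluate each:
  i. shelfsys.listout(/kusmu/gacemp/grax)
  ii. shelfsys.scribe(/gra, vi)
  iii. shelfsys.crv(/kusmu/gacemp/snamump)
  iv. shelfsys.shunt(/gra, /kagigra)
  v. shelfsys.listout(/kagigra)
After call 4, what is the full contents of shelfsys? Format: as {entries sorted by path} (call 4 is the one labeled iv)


# shelfsys.listout(p='/kusmu/gacemp/grax') == []
# shelfsys.scribe(p='/gra', c='vi') == overwrote
# shelfsys.crv(p='/kusmu/gacemp/snamump') == ok
# shelfsys.shunt(s='/gra', d='/kagigra') == ok
# shelfsys.listout(p='/kagigra') == ToolError: not a directory

Answer: {kagigra=vi, kusmu/, kusmu/gacemp/, kusmu/gacemp/grax/, kusmu/gacemp/snamump/}


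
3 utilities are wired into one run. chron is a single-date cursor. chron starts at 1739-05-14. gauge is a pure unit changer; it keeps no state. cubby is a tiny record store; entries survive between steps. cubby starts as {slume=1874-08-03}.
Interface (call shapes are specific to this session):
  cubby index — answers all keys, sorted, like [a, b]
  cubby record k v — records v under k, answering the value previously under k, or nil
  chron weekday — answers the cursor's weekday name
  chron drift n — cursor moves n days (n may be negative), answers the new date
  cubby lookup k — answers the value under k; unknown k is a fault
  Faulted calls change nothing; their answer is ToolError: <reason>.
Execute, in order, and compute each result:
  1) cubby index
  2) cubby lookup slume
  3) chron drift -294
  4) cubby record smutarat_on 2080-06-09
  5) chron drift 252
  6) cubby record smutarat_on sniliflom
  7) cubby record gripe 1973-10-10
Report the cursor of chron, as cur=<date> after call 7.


Answer: cur=1739-04-02

Derivation:
CALL cubby index[]
RET  [slume]
CALL cubby lookup[k=slume]
RET  1874-08-03
CALL chron drift[n=-294]
RET  1738-07-24
CALL cubby record[k=smutarat_on; v=2080-06-09]
RET  nil
CALL chron drift[n=252]
RET  1739-04-02
CALL cubby record[k=smutarat_on; v=sniliflom]
RET  2080-06-09
CALL cubby record[k=gripe; v=1973-10-10]
RET  nil


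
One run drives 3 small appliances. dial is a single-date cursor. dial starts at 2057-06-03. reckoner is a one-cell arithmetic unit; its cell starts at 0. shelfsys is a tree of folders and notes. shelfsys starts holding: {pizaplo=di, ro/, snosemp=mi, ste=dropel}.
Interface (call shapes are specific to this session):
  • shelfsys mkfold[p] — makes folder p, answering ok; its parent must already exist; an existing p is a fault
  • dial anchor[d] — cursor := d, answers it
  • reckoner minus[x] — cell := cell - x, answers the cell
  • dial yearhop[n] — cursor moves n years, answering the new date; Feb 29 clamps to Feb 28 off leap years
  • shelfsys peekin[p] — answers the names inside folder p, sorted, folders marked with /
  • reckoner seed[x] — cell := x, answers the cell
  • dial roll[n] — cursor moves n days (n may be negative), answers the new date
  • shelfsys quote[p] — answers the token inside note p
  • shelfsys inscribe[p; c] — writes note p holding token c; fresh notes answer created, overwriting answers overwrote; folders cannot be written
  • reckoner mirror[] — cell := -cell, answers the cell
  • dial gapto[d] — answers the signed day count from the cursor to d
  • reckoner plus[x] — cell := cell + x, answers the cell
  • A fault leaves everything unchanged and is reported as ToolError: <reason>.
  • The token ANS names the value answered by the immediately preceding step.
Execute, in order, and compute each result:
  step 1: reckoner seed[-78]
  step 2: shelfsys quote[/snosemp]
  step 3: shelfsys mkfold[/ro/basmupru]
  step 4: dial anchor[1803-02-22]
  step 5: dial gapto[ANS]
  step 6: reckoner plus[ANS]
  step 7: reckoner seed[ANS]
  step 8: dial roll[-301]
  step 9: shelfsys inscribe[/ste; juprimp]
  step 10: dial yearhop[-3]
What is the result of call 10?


~$ reckoner seed x=-78
= -78
~$ shelfsys quote p=/snosemp
= mi
~$ shelfsys mkfold p=/ro/basmupru
= ok
~$ dial anchor d=1803-02-22
= 1803-02-22
~$ dial gapto d=ANS
= 0
~$ reckoner plus x=ANS
= -78
~$ reckoner seed x=ANS
= -78
~$ dial roll n=-301
= 1802-04-27
~$ shelfsys inscribe p=/ste c=juprimp
= overwrote
~$ dial yearhop n=-3
= 1799-04-27

Answer: 1799-04-27


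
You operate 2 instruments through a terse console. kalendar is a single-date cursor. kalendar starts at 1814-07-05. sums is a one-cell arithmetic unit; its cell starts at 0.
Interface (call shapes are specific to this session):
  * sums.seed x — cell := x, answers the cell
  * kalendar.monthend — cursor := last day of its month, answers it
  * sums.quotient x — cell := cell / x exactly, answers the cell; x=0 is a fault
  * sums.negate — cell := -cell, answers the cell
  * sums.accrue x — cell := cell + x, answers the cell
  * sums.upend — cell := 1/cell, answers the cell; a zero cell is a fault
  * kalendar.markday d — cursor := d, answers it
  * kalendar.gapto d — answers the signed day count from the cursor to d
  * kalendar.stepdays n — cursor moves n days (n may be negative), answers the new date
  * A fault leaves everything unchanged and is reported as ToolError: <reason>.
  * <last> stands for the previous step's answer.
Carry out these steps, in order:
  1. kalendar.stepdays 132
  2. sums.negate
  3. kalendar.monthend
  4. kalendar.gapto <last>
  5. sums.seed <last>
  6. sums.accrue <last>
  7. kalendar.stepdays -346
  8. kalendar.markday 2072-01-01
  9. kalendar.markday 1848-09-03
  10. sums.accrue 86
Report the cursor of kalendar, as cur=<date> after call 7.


~$ stepdays n: 132
:: 1814-11-14
~$ negate
:: 0
~$ monthend
:: 1814-11-30
~$ gapto d: <last>
:: 0
~$ seed x: <last>
:: 0
~$ accrue x: <last>
:: 0
~$ stepdays n: -346
:: 1813-12-19
~$ markday d: 2072-01-01
:: 2072-01-01
~$ markday d: 1848-09-03
:: 1848-09-03
~$ accrue x: 86
:: 86

Answer: cur=1813-12-19


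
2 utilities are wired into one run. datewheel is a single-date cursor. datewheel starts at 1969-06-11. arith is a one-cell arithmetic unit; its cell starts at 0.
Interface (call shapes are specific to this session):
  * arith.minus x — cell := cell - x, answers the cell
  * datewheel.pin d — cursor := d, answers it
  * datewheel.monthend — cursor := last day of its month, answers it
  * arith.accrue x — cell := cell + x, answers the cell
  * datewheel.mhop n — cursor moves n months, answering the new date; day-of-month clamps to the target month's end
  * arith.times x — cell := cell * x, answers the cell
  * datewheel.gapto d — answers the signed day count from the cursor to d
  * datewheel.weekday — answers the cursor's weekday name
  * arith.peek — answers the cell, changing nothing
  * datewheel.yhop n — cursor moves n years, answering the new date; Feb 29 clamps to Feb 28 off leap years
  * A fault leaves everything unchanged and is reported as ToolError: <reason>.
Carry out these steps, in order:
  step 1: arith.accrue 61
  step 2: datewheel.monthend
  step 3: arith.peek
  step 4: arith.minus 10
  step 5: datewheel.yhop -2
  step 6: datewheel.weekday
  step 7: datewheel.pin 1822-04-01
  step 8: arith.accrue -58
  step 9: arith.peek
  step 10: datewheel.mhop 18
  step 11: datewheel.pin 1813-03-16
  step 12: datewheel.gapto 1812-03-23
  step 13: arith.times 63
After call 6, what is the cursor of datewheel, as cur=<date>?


Invoking arith.accrue on x→61, — result: 61.
Using datewheel.monthend(), and observe 1969-06-30.
Calling arith.peek(), and see 61.
Invoking arith.minus on x→10, → 51.
I use datewheel.yhop on n→-2, and observe 1967-06-30.
Next I call datewheel.weekday, — result: Friday.
Next I call datewheel.pin on d→1822-04-01, and observe 1822-04-01.
Invoking arith.accrue on x→-58, which returns -7.
Now I run arith.peek(), and observe -7.
I use datewheel.mhop on n→18, and see 1823-10-01.
Now I run datewheel.pin on d→1813-03-16, → 1813-03-16.
Using datewheel.gapto on d→1812-03-23, which returns -358.
Using arith.times on x→63, which returns -441.

Answer: cur=1967-06-30


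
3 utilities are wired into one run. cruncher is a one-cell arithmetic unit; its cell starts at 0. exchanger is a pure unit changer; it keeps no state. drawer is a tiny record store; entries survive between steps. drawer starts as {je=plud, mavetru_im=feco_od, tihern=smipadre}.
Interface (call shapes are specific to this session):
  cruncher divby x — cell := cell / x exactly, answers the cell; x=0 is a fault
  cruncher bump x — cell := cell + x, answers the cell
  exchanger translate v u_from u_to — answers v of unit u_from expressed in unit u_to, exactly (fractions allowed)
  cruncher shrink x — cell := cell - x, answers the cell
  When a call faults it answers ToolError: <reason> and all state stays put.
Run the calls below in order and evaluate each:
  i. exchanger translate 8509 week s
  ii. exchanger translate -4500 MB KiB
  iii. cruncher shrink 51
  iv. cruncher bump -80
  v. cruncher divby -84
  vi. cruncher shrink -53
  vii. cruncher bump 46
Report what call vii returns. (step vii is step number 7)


[in] exchanger translate v→8509 u_from→week u_to→s
  5146243200
[in] exchanger translate v→-4500 u_from→MB u_to→KiB
  -17578125/4
[in] cruncher shrink x→51
  -51
[in] cruncher bump x→-80
  -131
[in] cruncher divby x→-84
  131/84
[in] cruncher shrink x→-53
  4583/84
[in] cruncher bump x→46
  8447/84

Answer: 8447/84


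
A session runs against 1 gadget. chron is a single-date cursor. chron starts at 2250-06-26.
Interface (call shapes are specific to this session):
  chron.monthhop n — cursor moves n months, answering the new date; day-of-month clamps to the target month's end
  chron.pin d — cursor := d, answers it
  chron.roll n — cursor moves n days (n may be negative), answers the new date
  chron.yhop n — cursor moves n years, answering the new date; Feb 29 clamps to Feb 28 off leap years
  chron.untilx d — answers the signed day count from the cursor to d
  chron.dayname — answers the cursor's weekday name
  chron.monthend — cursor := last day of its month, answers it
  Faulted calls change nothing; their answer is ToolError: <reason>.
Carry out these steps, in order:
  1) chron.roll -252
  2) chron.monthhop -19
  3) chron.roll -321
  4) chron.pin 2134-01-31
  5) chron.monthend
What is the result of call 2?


Answer: 2248-03-17

Derivation:
Now I run chron.roll with n: -252, → 2249-10-17.
I invoke chron.monthhop with n: -19: 2248-03-17.
I try chron.roll with n: -321, and get 2247-05-01.
I invoke chron.pin with d: 2134-01-31, giving 2134-01-31.
Using chron.monthend(), and see 2134-01-31.


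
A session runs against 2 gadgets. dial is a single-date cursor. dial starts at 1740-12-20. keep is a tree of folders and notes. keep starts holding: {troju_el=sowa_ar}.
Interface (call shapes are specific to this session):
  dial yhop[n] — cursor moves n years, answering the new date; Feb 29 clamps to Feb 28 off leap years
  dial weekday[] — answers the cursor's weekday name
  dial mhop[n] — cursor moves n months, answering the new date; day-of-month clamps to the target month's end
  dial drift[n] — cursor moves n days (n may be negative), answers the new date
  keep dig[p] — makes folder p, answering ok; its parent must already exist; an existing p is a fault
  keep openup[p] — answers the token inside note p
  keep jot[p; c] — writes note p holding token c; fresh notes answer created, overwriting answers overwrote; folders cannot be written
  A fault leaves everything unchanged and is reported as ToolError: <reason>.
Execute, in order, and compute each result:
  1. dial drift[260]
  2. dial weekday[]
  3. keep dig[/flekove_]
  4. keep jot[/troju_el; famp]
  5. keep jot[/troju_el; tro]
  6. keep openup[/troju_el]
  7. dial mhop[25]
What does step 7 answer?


Act: dial drift[n: 260]
Obs: 1741-09-06
Act: dial weekday[]
Obs: Wednesday
Act: keep dig[p: /flekove_]
Obs: ok
Act: keep jot[p: /troju_el; c: famp]
Obs: overwrote
Act: keep jot[p: /troju_el; c: tro]
Obs: overwrote
Act: keep openup[p: /troju_el]
Obs: tro
Act: dial mhop[n: 25]
Obs: 1743-10-06

Answer: 1743-10-06


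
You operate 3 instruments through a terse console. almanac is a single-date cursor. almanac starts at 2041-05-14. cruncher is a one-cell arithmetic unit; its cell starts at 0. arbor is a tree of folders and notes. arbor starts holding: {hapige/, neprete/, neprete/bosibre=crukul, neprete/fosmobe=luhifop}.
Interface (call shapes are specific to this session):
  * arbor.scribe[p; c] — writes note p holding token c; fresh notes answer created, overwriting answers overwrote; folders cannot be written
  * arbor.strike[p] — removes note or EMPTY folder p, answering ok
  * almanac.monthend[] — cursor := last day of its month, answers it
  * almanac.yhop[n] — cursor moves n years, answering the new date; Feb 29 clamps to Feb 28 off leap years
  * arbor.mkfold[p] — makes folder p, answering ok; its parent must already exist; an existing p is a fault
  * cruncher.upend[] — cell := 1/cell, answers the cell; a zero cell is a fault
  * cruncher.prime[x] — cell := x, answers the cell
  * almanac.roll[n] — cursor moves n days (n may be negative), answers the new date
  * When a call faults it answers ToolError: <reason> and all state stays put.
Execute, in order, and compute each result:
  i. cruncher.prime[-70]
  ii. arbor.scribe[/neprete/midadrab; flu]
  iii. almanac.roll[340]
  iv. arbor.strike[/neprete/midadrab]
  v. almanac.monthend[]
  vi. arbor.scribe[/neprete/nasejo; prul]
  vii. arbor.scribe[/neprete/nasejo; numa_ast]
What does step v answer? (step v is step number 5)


Answer: 2042-04-30

Derivation:
CALL cruncher.prime[x→-70]
RET  -70
CALL arbor.scribe[p→/neprete/midadrab; c→flu]
RET  created
CALL almanac.roll[n→340]
RET  2042-04-19
CALL arbor.strike[p→/neprete/midadrab]
RET  ok
CALL almanac.monthend[]
RET  2042-04-30
CALL arbor.scribe[p→/neprete/nasejo; c→prul]
RET  created
CALL arbor.scribe[p→/neprete/nasejo; c→numa_ast]
RET  overwrote


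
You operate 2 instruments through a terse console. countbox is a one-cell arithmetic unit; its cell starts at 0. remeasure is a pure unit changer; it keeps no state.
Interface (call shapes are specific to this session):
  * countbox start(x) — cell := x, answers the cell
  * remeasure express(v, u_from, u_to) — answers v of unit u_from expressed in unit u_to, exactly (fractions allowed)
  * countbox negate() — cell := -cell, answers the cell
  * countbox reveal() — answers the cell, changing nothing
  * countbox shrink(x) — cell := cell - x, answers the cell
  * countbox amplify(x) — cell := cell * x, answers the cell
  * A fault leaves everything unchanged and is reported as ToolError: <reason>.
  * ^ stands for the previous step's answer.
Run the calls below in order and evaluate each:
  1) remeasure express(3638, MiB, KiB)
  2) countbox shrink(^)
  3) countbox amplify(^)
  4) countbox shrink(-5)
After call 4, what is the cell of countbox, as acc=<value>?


Act: remeasure express[v→3638; u_from→MiB; u_to→KiB]
Obs: 3725312
Act: countbox shrink[x→^]
Obs: -3725312
Act: countbox amplify[x→^]
Obs: 13877949497344
Act: countbox shrink[x→-5]
Obs: 13877949497349

Answer: acc=13877949497349


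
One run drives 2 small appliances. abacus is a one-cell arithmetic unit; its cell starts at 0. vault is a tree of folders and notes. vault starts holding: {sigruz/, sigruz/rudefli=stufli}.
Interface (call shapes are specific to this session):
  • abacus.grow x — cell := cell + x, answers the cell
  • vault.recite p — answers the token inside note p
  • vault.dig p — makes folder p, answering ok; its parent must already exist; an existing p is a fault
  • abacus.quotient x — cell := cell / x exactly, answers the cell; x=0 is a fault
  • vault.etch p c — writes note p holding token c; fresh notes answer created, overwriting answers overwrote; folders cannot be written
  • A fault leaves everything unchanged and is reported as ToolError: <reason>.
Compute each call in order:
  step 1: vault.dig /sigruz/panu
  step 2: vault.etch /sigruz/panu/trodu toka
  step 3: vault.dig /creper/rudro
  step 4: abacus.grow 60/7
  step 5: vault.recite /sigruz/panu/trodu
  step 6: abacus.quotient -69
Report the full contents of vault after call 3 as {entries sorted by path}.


~$ vault.dig /sigruz/panu
:: ok
~$ vault.etch /sigruz/panu/trodu toka
:: created
~$ vault.dig /creper/rudro
:: ToolError: no parent
~$ abacus.grow 60/7
:: 60/7
~$ vault.recite /sigruz/panu/trodu
:: toka
~$ abacus.quotient -69
:: -20/161

Answer: {sigruz/, sigruz/panu/, sigruz/panu/trodu=toka, sigruz/rudefli=stufli}


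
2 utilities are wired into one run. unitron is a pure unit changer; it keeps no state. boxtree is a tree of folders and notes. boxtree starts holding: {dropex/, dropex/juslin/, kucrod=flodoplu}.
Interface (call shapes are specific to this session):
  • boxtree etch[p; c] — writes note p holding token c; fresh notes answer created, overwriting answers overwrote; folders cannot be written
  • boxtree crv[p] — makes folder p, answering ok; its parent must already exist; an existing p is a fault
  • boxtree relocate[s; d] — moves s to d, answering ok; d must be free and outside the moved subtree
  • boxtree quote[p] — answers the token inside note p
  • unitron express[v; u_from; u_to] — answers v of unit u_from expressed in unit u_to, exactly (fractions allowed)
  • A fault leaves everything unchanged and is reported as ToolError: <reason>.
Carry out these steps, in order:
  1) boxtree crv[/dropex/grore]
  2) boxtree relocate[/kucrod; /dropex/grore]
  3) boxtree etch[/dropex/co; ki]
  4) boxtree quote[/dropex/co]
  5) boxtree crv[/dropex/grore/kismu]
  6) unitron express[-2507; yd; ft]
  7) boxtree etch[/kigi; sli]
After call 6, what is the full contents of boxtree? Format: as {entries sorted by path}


# boxtree crv(/dropex/grore) : ok
# boxtree relocate(/kucrod, /dropex/grore) : ToolError: exists
# boxtree etch(/dropex/co, ki) : created
# boxtree quote(/dropex/co) : ki
# boxtree crv(/dropex/grore/kismu) : ok
# unitron express(-2507, yd, ft) : -7521
# boxtree etch(/kigi, sli) : created

Answer: {dropex/, dropex/co=ki, dropex/grore/, dropex/grore/kismu/, dropex/juslin/, kucrod=flodoplu}


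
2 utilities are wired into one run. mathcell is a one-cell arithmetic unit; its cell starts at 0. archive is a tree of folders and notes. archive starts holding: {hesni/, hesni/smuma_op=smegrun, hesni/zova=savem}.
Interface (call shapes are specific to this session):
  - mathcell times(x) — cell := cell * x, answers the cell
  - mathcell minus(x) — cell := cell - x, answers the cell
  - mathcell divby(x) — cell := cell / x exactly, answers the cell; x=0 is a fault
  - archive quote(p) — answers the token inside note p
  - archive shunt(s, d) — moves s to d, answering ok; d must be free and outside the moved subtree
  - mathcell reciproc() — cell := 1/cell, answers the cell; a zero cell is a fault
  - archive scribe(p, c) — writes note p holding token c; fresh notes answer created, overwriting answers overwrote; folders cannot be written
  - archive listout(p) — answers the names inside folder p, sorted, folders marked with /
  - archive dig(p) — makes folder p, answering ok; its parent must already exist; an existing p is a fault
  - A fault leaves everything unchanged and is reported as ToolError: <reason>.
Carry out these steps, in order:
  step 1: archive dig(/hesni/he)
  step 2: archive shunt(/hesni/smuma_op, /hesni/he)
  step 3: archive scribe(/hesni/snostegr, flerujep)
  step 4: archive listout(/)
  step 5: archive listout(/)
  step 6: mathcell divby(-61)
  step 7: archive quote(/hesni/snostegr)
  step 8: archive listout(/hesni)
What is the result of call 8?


Answer: [he/, smuma_op, snostegr, zova]

Derivation:
[in] archive dig /hesni/he
= ok
[in] archive shunt /hesni/smuma_op /hesni/he
= ToolError: exists
[in] archive scribe /hesni/snostegr flerujep
= created
[in] archive listout /
= [hesni/]
[in] archive listout /
= [hesni/]
[in] mathcell divby -61
= 0
[in] archive quote /hesni/snostegr
= flerujep
[in] archive listout /hesni
= [he/, smuma_op, snostegr, zova]


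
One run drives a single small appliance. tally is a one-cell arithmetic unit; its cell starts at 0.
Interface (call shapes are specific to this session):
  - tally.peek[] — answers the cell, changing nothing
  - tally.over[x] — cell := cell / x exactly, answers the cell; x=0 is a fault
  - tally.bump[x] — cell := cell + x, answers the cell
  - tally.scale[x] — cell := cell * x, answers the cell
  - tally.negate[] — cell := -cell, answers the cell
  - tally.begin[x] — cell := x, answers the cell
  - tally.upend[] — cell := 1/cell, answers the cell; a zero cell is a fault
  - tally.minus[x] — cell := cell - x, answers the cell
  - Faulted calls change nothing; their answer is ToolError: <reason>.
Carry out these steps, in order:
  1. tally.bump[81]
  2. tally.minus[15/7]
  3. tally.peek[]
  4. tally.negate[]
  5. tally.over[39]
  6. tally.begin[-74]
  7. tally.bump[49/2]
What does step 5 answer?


I run bump with x=81, giving 81.
Calling minus with x=15/7: 552/7.
Next I call peek, giving 552/7.
I invoke negate, — result: -552/7.
I use over with x=39, and get -184/91.
I run begin with x=-74, yielding -74.
Now I run bump with x=49/2, and see -99/2.

Answer: -184/91
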